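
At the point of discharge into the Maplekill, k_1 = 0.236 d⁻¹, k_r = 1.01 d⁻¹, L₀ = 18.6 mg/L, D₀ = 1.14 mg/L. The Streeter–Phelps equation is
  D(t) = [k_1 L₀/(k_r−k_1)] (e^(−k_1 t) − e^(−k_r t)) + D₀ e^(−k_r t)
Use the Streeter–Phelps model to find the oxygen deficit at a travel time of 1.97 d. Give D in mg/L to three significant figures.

D ≈ 2.94 mg/L

k_1 L₀/(k_r−k_1) = 0.236×18.6/(1.01−0.236) = 4.390/0.7740 = 5.671 mg/L.
e^(−k_1 t) = e^(−0.236×1.970) = 0.6282; e^(−k_r t) = e^(−1.01×1.970) = 0.1367.
D = 5.671 × (0.6282 − 0.1367) + 1.14 × 0.1367 = 2.787 + 0.1559 = 2.943 mg/L.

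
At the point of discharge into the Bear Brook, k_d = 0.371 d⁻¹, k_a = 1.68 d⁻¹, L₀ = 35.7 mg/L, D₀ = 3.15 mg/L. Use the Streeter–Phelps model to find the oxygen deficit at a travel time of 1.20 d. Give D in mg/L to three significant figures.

k_d L₀/(k_a−k_d) = 0.371×35.7/(1.68−0.371) = 13.24/1.309 = 10.12 mg/L.
e^(−k_d t) = e^(−0.371×1.200) = 0.6407; e^(−k_a t) = e^(−1.68×1.200) = 0.1332.
D = 10.12 × (0.6407 − 0.1332) + 3.15 × 0.1332 = 5.135 + 0.4195 = 5.555 mg/L.

D ≈ 5.55 mg/L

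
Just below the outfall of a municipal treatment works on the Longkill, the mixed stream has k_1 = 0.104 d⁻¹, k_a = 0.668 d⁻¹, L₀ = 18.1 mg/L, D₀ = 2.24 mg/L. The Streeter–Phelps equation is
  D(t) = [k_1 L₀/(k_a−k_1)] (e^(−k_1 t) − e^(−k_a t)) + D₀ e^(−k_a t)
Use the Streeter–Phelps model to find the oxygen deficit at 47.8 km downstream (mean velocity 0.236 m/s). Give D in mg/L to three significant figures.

Travel time t = x/v = 47.8 km / (0.236 m/s) = 47800 m / 0.236 m/s = 202500 s = 2.344 d.
k_1 L₀/(k_a−k_1) = 0.104×18.1/(0.668−0.104) = 1.882/0.5640 = 3.338 mg/L.
e^(−k_1 t) = e^(−0.104×2.344) = 0.7836; e^(−k_a t) = e^(−0.668×2.344) = 0.2089.
D = 3.338 × (0.7836 − 0.2089) + 2.24 × 0.2089 = 1.918 + 0.4679 = 2.386 mg/L.

D ≈ 2.39 mg/L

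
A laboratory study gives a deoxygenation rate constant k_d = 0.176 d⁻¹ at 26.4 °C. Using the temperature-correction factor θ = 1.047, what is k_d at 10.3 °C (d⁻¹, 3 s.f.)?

k_d(T₂) = k_d(T₁) · θ^(T₂−T₁) = 0.176 × 1.047^(10.3−26.4)
= 0.176 × 1.047^-16.1 = 0.176 × 0.4774 = 0.08402 d⁻¹.

k_d ≈ 0.0840 d⁻¹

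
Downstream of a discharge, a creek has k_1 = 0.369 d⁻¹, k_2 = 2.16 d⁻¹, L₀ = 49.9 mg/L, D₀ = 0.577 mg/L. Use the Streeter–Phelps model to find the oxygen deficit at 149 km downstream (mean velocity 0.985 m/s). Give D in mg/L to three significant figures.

Travel time t = x/v = 149 km / (0.985 m/s) = 149000 m / 0.985 m/s = 151300 s = 1.751 d.
k_1 L₀/(k_2−k_1) = 0.369×49.9/(2.16−0.369) = 18.41/1.791 = 10.28 mg/L.
e^(−k_1 t) = e^(−0.369×1.751) = 0.5241; e^(−k_2 t) = e^(−2.16×1.751) = 0.02278.
D = 10.28 × (0.5241 − 0.02278) + 0.577 × 0.02278 = 5.154 + 0.01315 = 5.167 mg/L.

D ≈ 5.17 mg/L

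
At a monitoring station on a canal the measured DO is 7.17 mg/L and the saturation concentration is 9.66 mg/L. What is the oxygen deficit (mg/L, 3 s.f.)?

D = C_s − C = 9.66 − 7.17 = 2.49 mg/L.

D ≈ 2.49 mg/L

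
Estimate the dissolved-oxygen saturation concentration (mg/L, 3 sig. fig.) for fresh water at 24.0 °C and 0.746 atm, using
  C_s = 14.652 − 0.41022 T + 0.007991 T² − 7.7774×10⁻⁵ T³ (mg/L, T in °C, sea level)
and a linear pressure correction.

C_s ≈ 6.22 mg/L

At sea level: C_s = 14.652 − 0.41022×24.0 + 0.007991×24.0² − 7.7774×10⁻⁵×24.0³ = 8.334 mg/L.
Pressure correction: C_s' = 8.334 × 0.746 = 6.217 mg/L.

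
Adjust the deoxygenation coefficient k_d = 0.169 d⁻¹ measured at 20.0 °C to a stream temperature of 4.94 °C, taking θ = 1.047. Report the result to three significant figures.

k_d(T₂) = k_d(T₁) · θ^(T₂−T₁) = 0.169 × 1.047^(4.94−20.0)
= 0.169 × 1.047^-15.1 = 0.169 × 0.5007 = 0.08462 d⁻¹.

k_d ≈ 0.0846 d⁻¹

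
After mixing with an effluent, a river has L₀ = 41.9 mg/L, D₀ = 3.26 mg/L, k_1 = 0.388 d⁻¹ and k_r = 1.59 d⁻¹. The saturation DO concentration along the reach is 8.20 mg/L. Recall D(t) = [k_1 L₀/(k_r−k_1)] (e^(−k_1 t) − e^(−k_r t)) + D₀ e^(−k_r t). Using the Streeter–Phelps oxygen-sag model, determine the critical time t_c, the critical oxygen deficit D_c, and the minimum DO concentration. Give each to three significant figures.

t_c ≈ 0.944 d; D_c ≈ 7.09 mg/L; min DO ≈ 1.11 mg/L

With k_r/k_1 = 4.098 and 1 − D₀(k_r−k_1)/(k_1 L₀) = 0.7590,
t_c = ln(4.098 × 0.7590) / (1.59 − 0.388) = ln(3.110) / 1.202 = 1.135/1.202 = 0.9440 d.
D_c = (k_1/k_r) L₀ e^(−k_1 t_c) = (0.388/1.59) × 41.9 × e^(−0.388×0.9440) = 0.2440 × 41.9 × 0.6933 = 7.089 mg/L.
Minimum DO = C_s − D_c = 8.20 − 7.089 = 1.111 mg/L.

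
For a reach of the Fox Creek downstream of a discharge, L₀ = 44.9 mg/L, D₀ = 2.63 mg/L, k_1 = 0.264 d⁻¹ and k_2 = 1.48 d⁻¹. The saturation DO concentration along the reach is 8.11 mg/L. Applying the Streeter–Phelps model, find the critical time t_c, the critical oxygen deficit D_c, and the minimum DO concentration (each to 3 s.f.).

t_c ≈ 1.16 d; D_c ≈ 5.90 mg/L; min DO ≈ 2.21 mg/L

With k_2/k_1 = 5.606 and 1 − D₀(k_2−k_1)/(k_1 L₀) = 0.7302,
t_c = ln(5.606 × 0.7302) / (1.48 − 0.264) = ln(4.094) / 1.216 = 1.409/1.216 = 1.159 d.
L(t_c) = L₀ e^(−k_1 t_c) = 44.9 × 0.7364 = 33.06 mg/L, and at the critical point k_2 D_c = k_1 L, so D_c = (0.264/1.48) × 33.06 = 5.898 mg/L.
Minimum DO = C_s − D_c = 8.11 − 5.898 = 2.212 mg/L.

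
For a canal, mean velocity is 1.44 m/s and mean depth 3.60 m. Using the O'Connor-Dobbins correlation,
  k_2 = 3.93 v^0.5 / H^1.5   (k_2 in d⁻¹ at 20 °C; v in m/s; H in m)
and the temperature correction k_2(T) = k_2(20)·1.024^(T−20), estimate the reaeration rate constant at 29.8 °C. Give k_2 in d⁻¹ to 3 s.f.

k_2 ≈ 0.871 d⁻¹

k_2(20) = 3.93 × 1.44^0.5 / 3.60^1.5 = 3.93 × 1.200 / 6.831 = 0.6904 d⁻¹.
k_2(29.8) = 0.6904 × 1.024^(29.8−20) = 0.6904 × 1.262 = 0.8711 d⁻¹.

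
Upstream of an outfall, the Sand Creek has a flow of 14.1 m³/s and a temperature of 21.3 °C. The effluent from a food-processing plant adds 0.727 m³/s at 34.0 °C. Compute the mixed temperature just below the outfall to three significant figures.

Flow-weighted mixing: C = (Q_r C_r + Q_w C_w)/(Q_r + Q_w)
= (14.1×21.3 + 0.727×34.0)/(14.1 + 0.727) = 325.0/14.83 = 21.92 °C.

21.9 °C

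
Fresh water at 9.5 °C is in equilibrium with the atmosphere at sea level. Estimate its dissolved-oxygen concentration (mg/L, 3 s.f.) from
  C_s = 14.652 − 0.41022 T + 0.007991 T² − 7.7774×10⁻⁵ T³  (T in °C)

C_s ≈ 11.4 mg/L

C_s = 14.652 − 0.41022×9.5 + 0.007991×9.5² − 7.7774×10⁻⁵×9.5³ = 11.41 mg/L.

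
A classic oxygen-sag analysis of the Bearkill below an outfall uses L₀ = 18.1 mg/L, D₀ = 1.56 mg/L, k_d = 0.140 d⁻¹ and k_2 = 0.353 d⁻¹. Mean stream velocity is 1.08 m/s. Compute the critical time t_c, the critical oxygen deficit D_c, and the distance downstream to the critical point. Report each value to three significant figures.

At the critical point dD/dt = 0, so k_d L₀ e^(−k_d t) = k_2 D. Substituting D(t) from the Streeter–Phelps equation and solving for t gives
t_c = ln[(k_2/k_d)(1 − D₀(k_2−k_d)/(k_d L₀))] / (k_2−k_d).
Here k_2−k_d = 0.2130 d⁻¹ and 1 − D₀(k_2−k_d)/(k_d L₀) = 1 − 1.56×0.2130/(0.140×18.1) = 0.8689, so
t_c = ln(2.521 × 0.8689) / 0.2130 = 0.7843 / 0.2130 = 3.682 d.
L(t_c) = L₀ e^(−k_d t_c) = 18.1 × 0.5972 = 10.81 mg/L, and at the critical point k_2 D_c = k_d L, so D_c = (0.140/0.353) × 10.81 = 4.287 mg/L.
x_c = v t_c = 1.08 m/s × 3.682 d × 86400 s/d = 343600 m ≈ 344 km.

t_c ≈ 3.68 d; D_c ≈ 4.29 mg/L; x_c ≈ 344 km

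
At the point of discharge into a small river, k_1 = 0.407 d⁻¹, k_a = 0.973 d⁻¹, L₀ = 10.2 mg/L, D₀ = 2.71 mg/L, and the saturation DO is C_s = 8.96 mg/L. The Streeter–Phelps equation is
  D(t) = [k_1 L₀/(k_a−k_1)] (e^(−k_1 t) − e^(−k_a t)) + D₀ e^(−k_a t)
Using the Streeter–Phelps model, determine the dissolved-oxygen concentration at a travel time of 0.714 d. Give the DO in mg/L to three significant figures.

DO ≈ 5.78 mg/L

k_1 L₀/(k_a−k_1) = 0.407×10.2/(0.973−0.407) = 4.151/0.5660 = 7.335 mg/L.
e^(−k_1 t) = e^(−0.407×0.7140) = 0.7478; e^(−k_a t) = e^(−0.973×0.7140) = 0.4992.
D = 7.335 × (0.7478 − 0.4992) + 2.71 × 0.4992 = 1.823 + 1.353 = 3.176 mg/L.
DO = C_s − D = 8.96 − 3.176 = 5.784 mg/L.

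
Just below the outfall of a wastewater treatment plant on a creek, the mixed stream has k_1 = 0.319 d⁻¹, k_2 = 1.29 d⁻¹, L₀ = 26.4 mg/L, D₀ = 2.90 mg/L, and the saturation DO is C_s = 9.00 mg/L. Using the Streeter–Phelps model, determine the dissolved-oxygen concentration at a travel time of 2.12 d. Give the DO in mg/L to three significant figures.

DO ≈ 4.96 mg/L

k_1 L₀/(k_2−k_1) = 0.319×26.4/(1.29−0.319) = 8.422/0.9710 = 8.673 mg/L.
e^(−k_1 t) = e^(−0.319×2.120) = 0.5085; e^(−k_2 t) = e^(−1.29×2.120) = 0.06491.
D = 8.673 × (0.5085 − 0.06491) + 2.90 × 0.06491 = 3.847 + 0.1882 = 4.036 mg/L.
DO = C_s − D = 9.00 − 4.036 = 4.964 mg/L.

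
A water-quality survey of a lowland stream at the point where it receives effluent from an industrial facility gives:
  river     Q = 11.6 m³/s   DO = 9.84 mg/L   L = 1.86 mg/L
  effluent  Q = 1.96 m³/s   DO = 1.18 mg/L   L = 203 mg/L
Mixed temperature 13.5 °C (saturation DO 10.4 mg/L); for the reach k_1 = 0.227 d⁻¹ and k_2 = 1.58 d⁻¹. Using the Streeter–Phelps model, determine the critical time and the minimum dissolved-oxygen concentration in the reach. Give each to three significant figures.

Mixed DO = (11.6×9.84 + 1.96×1.18)/(11.6+1.96) = 116.5/13.56 = 8.588 mg/L.
Mixed L₀ = (11.6×1.86 + 1.96×203)/(13.56) = 419.5/13.56 = 30.93 mg/L.
Initial deficit D₀ = C_s − DO₀ = 10.4 − 8.588 = 1.812 mg/L.
t_c = (1/1.353) ln[(1.58/0.227)(1 − 1.812×1.353/(0.227×30.93))] = 0.7391 × ln(4.531) = 1.117 d.
D_c = (0.227/1.58) × 30.93 × e^(−0.227×1.117) = 0.1437 × 30.93 × 0.7761 = 3.449 mg/L.
Minimum DO = 10.4 − 3.449 = 6.951 mg/L.

t_c ≈ 1.12 d; minimum DO ≈ 6.95 mg/L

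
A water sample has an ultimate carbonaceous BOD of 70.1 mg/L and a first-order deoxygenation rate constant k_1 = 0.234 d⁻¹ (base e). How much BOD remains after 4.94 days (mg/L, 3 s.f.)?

L_t = L₀ e^(−k_1 t) = 70.1 × e^(−0.234×4.94) = 70.1 × 0.3148 = 22.06 mg/L.

L ≈ 22.1 mg/L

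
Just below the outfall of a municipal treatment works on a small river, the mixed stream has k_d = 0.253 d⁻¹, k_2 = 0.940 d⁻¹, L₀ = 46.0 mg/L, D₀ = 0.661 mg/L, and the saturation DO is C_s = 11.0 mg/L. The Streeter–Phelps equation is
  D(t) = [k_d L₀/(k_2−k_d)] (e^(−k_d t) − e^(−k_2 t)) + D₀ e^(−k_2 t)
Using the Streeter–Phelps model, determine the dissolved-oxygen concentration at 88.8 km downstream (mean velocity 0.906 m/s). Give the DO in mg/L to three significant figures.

Travel time t = x/v = 88.8 km / (0.906 m/s) = 88800 m / 0.906 m/s = 98010 s = 1.134 d.
k_d L₀/(k_2−k_d) = 0.253×46.0/(0.940−0.253) = 11.64/0.6870 = 16.94 mg/L.
e^(−k_d t) = e^(−0.253×1.134) = 0.7505; e^(−k_2 t) = e^(−0.940×1.134) = 0.3443.
D = 16.94 × (0.7505 − 0.3443) + 0.661 × 0.3443 = 6.882 + 0.2276 = 7.109 mg/L.
DO = C_s − D = 11.0 − 7.109 = 3.891 mg/L.

DO ≈ 3.89 mg/L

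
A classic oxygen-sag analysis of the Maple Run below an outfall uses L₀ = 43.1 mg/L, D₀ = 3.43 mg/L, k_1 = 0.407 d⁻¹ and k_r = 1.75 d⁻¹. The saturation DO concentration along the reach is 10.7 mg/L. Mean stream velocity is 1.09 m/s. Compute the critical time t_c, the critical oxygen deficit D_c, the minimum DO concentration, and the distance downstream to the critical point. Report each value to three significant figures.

t_c ≈ 0.859 d; D_c ≈ 7.07 mg/L; min DO ≈ 3.63 mg/L; x_c ≈ 80.9 km

With k_r/k_1 = 4.300 and 1 − D₀(k_r−k_1)/(k_1 L₀) = 0.7374,
t_c = ln(4.300 × 0.7374) / (1.75 − 0.407) = ln(3.171) / 1.343 = 1.154/1.343 = 0.8592 d.
L(t_c) = L₀ e^(−k_1 t_c) = 43.1 × 0.7049 = 30.38 mg/L, and at the critical point k_r D_c = k_1 L, so D_c = (0.407/1.75) × 30.38 = 7.066 mg/L.
Minimum DO = C_s − D_c = 10.7 − 7.066 = 3.634 mg/L.
x_c = v t_c = 1.09 m/s × 0.8592 d × 86400 s/d = 80920 m ≈ 80.9 km.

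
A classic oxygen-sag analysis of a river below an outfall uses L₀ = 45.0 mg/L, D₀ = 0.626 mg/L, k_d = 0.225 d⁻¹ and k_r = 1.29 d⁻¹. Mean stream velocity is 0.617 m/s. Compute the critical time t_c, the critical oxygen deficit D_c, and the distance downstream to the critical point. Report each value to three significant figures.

t_c ≈ 1.58 d; D_c ≈ 5.51 mg/L; x_c ≈ 84.0 km

At the critical point dD/dt = 0, so k_d L₀ e^(−k_d t) = k_r D. Substituting D(t) from the Streeter–Phelps equation and solving for t gives
t_c = ln[(k_r/k_d)(1 − D₀(k_r−k_d)/(k_d L₀))] / (k_r−k_d).
Here k_r−k_d = 1.065 d⁻¹ and 1 − D₀(k_r−k_d)/(k_d L₀) = 1 − 0.626×1.065/(0.225×45.0) = 0.9342, so
t_c = ln(5.733 × 0.9342) / 1.065 = 1.678 / 1.065 = 1.576 d.
L(t_c) = L₀ e^(−k_d t_c) = 45.0 × 0.7015 = 31.57 mg/L, and at the critical point k_r D_c = k_d L, so D_c = (0.225/1.29) × 31.57 = 5.506 mg/L.
x_c = v t_c = 0.617 m/s × 1.576 d × 86400 s/d = 84000 m ≈ 84.0 km.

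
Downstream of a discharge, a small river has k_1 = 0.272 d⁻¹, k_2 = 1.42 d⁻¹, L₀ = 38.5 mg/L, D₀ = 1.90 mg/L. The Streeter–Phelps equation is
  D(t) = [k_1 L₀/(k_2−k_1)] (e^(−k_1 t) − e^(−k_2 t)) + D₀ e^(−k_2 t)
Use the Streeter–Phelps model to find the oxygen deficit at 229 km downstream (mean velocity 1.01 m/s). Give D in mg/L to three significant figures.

Travel time t = x/v = 229 km / (1.01 m/s) = 229000 m / 1.01 m/s = 226700 s = 2.624 d.
k_1 L₀/(k_2−k_1) = 0.272×38.5/(1.42−0.272) = 10.47/1.148 = 9.122 mg/L.
e^(−k_1 t) = e^(−0.272×2.624) = 0.4898; e^(−k_2 t) = e^(−1.42×2.624) = 0.02408.
D = 9.122 × (0.4898 − 0.02408) + 1.90 × 0.02408 = 4.248 + 0.04575 = 4.294 mg/L.

D ≈ 4.29 mg/L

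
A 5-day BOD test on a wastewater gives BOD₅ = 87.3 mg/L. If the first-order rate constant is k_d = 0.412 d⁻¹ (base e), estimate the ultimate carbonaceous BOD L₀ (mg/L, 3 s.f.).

BOD₅ = L₀(1 − e^(−5k_d)) ⇒ L₀ = BOD₅ / (1 − e^(−5×0.412))
= 87.3 / (1 − 0.1275) = 87.3 / 0.8725 = 100.1 mg/L.

L₀ ≈ 100 mg/L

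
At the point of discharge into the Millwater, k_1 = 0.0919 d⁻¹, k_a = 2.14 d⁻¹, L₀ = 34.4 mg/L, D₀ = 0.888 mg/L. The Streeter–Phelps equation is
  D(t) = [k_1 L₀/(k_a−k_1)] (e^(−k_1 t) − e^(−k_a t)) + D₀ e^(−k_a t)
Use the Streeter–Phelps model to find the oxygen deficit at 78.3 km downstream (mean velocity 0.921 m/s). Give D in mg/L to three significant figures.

D ≈ 1.33 mg/L

Travel time t = x/v = 78.3 km / (0.921 m/s) = 78300 m / 0.921 m/s = 85020 s = 0.9840 d.
k_1 L₀/(k_a−k_1) = 0.0919×34.4/(2.14−0.0919) = 3.161/2.048 = 1.544 mg/L.
e^(−k_1 t) = e^(−0.0919×0.9840) = 0.9135; e^(−k_a t) = e^(−2.14×0.9840) = 0.1218.
D = 1.544 × (0.9135 − 0.1218) + 0.888 × 0.1218 = 1.222 + 0.1081 = 1.330 mg/L.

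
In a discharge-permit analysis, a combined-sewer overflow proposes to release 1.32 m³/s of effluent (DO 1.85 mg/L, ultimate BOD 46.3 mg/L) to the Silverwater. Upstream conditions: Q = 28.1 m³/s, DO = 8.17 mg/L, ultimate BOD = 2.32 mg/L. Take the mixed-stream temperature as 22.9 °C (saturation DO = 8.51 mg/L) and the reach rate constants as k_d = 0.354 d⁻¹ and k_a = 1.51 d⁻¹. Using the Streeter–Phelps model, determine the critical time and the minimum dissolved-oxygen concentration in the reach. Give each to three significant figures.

Mixed DO = (28.1×8.17 + 1.32×1.85)/(28.1+1.32) = 232.0/29.42 = 7.886 mg/L.
Mixed L₀ = (28.1×2.32 + 1.32×46.3)/(29.42) = 126.3/29.42 = 4.293 mg/L.
Initial deficit D₀ = C_s − DO₀ = 8.51 − 7.886 = 0.6236 mg/L.
t_c = (1/1.156) ln[(1.51/0.354)(1 − 0.6236×1.156/(0.354×4.293))] = 0.8651 × ln(2.242) = 0.6986 d.
D_c = (0.354/1.51) × 4.293 × e^(−0.354×0.6986) = 0.2344 × 4.293 × 0.7809 = 0.7860 mg/L.
Minimum DO = 8.51 − 0.7860 = 7.724 mg/L.

t_c ≈ 0.699 d; minimum DO ≈ 7.72 mg/L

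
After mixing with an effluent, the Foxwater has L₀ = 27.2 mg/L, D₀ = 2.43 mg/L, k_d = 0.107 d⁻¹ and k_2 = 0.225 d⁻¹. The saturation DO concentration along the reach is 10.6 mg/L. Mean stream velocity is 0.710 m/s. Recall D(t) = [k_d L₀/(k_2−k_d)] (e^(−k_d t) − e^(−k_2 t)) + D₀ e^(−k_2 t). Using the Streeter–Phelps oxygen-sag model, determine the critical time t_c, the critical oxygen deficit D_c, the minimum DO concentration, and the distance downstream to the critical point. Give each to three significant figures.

t_c ≈ 5.42 d; D_c ≈ 7.24 mg/L; min DO ≈ 3.36 mg/L; x_c ≈ 332 km

At the critical point dD/dt = 0, so k_d L₀ e^(−k_d t) = k_2 D. Substituting D(t) from the Streeter–Phelps equation and solving for t gives
t_c = ln[(k_2/k_d)(1 − D₀(k_2−k_d)/(k_d L₀))] / (k_2−k_d).
Here k_2−k_d = 0.1180 d⁻¹ and 1 − D₀(k_2−k_d)/(k_d L₀) = 1 − 2.43×0.1180/(0.107×27.2) = 0.9015, so
t_c = ln(2.103 × 0.9015) / 0.1180 = 0.6396 / 0.1180 = 5.420 d.
D_c = (k_d/k_2) L₀ e^(−k_d t_c) = (0.107/0.225) × 27.2 × e^(−0.107×5.420) = 0.4756 × 27.2 × 0.5599 = 7.243 mg/L.
Minimum DO = C_s − D_c = 10.6 − 7.243 = 3.357 mg/L.
x_c = v t_c = 0.710 m/s × 5.420 d × 86400 s/d = 332500 m ≈ 332 km.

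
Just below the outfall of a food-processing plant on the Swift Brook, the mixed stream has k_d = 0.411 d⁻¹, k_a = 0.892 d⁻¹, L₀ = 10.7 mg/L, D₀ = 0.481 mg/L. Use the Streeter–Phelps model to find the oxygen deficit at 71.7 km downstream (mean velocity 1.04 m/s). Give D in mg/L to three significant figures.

Travel time t = x/v = 71.7 km / (1.04 m/s) = 71700 m / 1.04 m/s = 68940 s = 0.7979 d.
k_d L₀/(k_a−k_d) = 0.411×10.7/(0.892−0.411) = 4.398/0.4810 = 9.143 mg/L.
e^(−k_d t) = e^(−0.411×0.7979) = 0.7204; e^(−k_a t) = e^(−0.892×0.7979) = 0.4908.
D = 9.143 × (0.7204 − 0.4908) + 0.481 × 0.4908 = 2.099 + 0.2361 = 2.335 mg/L.

D ≈ 2.34 mg/L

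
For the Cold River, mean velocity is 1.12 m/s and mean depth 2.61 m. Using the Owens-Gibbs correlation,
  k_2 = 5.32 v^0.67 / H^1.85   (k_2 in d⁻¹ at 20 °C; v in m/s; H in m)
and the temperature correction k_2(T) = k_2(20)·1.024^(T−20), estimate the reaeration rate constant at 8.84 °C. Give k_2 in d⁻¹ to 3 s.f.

k_2(20) = 5.32 × 1.12^0.67 / 2.61^1.85 = 5.32 × 1.079 / 5.899 = 0.9730 d⁻¹.
k_2(8.84) = 0.9730 × 1.024^(8.84−20) = 0.9730 × 0.7675 = 0.7467 d⁻¹.

k_2 ≈ 0.747 d⁻¹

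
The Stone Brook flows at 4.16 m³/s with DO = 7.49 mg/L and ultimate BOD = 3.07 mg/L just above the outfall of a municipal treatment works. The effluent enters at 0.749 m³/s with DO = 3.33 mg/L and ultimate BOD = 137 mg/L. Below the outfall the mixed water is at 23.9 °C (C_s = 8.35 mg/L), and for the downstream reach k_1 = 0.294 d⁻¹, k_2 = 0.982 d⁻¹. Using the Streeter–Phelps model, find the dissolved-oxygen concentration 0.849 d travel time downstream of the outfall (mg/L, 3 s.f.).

DO ≈ 4.24 mg/L

Mixed DO = (4.16×7.49 + 0.749×3.33)/(4.16+0.749) = 33.65/4.909 = 6.855 mg/L.
Mixed L₀ = (4.16×3.07 + 0.749×137)/(4.909) = 115.4/4.909 = 23.50 mg/L.
Initial deficit D₀ = C_s − DO₀ = 8.35 − 6.855 = 1.495 mg/L.
D(0.849) = [0.294×23.50/(0.982−0.294)](e^(−0.294×0.849) − e^(−0.982×0.849)) + 1.495 e^(−0.982×0.849)
= 10.04 × (0.7791 − 0.4344) + 1.495 × 0.4344 = 4.111 mg/L.
DO = 8.35 − 4.111 = 4.239 mg/L.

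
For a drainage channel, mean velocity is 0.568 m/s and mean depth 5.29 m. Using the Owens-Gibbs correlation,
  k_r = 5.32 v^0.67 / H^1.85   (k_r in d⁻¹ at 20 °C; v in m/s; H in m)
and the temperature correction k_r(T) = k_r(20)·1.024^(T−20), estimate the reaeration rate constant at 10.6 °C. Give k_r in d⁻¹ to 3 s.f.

k_r ≈ 0.134 d⁻¹

k_r(20) = 5.32 × 0.568^0.67 / 5.29^1.85 = 5.32 × 0.6846 / 21.80 = 0.1671 d⁻¹.
k_r(10.6) = 0.1671 × 1.024^(10.6−20) = 0.1671 × 0.8002 = 0.1337 d⁻¹.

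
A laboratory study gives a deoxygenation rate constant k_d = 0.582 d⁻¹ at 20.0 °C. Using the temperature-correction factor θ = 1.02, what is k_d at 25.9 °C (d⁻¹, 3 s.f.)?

k_d(T₂) = k_d(T₁) · θ^(T₂−T₁) = 0.582 × 1.02^(25.9−20.0)
= 0.582 × 1.02^5.90 = 0.582 × 1.124 = 0.6541 d⁻¹.

k_d ≈ 0.654 d⁻¹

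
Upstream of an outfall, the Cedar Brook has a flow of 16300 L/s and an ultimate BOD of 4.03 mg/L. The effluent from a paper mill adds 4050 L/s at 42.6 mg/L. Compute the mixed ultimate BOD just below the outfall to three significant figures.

11.7 mg/L

Flow-weighted mixing: C = (Q_r C_r + Q_w C_w)/(Q_r + Q_w)
= (16300×4.03 + 4050×42.6)/(16300 + 4050) = 238200/20350 = 11.71 mg/L.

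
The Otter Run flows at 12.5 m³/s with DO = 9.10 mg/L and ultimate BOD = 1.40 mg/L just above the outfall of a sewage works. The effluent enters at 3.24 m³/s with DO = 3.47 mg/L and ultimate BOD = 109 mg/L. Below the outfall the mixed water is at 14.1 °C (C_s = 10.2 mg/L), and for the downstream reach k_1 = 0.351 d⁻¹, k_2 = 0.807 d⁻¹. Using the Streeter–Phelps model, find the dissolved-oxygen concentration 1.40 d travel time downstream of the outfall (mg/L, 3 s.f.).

Mixed DO = (12.5×9.10 + 3.24×3.47)/(12.5+3.24) = 125.0/15.74 = 7.941 mg/L.
Mixed L₀ = (12.5×1.40 + 3.24×109)/(15.74) = 370.7/15.74 = 23.55 mg/L.
Initial deficit D₀ = C_s − DO₀ = 10.2 − 7.941 = 2.259 mg/L.
D(1.40) = [0.351×23.55/(0.807−0.351)](e^(−0.351×1.40) − e^(−0.807×1.40)) + 2.259 e^(−0.807×1.40)
= 18.13 × (0.6118 − 0.3231) + 2.259 × 0.3231 = 5.962 mg/L.
DO = 10.2 − 5.962 = 4.238 mg/L.

DO ≈ 4.24 mg/L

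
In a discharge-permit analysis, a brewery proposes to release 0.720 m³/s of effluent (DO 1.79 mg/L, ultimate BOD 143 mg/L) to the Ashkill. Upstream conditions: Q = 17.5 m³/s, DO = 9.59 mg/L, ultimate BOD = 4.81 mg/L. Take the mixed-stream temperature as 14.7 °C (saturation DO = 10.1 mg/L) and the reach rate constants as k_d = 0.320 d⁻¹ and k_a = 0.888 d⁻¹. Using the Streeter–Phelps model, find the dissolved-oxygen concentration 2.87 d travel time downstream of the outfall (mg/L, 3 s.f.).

DO ≈ 8.18 mg/L

Mixed DO = (17.5×9.59 + 0.720×1.79)/(17.5+0.720) = 169.1/18.22 = 9.282 mg/L.
Mixed L₀ = (17.5×4.81 + 0.720×143)/(18.22) = 187.1/18.22 = 10.27 mg/L.
Initial deficit D₀ = C_s − DO₀ = 10.1 − 9.282 = 0.8182 mg/L.
D(2.87) = [0.320×10.27/(0.888−0.320)](e^(−0.320×2.87) − e^(−0.888×2.87)) + 0.8182 e^(−0.888×2.87)
= 5.786 × (0.3992 − 0.07819) + 0.8182 × 0.07819 = 1.921 mg/L.
DO = 10.1 − 1.921 = 8.179 mg/L.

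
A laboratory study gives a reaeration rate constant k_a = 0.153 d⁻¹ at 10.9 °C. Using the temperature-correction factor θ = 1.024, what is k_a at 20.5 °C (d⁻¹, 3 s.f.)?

k_a(T₂) = k_a(T₁) · θ^(T₂−T₁) = 0.153 × 1.024^(20.5−10.9)
= 0.153 × 1.024^9.60 = 0.153 × 1.256 = 0.1921 d⁻¹.

k_a ≈ 0.192 d⁻¹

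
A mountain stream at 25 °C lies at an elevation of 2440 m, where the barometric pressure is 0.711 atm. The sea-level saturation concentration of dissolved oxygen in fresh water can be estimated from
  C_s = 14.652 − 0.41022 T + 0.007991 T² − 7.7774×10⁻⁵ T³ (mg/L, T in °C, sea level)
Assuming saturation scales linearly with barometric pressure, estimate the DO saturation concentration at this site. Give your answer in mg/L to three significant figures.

C_s ≈ 5.81 mg/L

At sea level: C_s = 14.652 − 0.41022×25 + 0.007991×25² − 7.7774×10⁻⁵×25³ = 8.176 mg/L.
Pressure correction: C_s' = 8.176 × 0.711 = 5.813 mg/L.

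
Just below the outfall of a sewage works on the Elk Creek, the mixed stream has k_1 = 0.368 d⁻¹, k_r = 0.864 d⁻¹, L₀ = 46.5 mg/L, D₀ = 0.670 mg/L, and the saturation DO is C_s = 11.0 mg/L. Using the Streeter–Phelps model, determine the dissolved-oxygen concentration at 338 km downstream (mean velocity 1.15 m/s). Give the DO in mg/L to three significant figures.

DO ≈ 2.92 mg/L

Travel time t = x/v = 338 km / (1.15 m/s) = 338000 m / 1.15 m/s = 293900 s = 3.402 d.
k_1 L₀/(k_r−k_1) = 0.368×46.5/(0.864−0.368) = 17.11/0.4960 = 34.50 mg/L.
e^(−k_1 t) = e^(−0.368×3.402) = 0.2860; e^(−k_r t) = e^(−0.864×3.402) = 0.05291.
D = 34.50 × (0.2860 − 0.05291) + 0.670 × 0.05291 = 8.041 + 0.03545 = 8.076 mg/L.
DO = C_s − D = 11.0 − 8.076 = 2.924 mg/L.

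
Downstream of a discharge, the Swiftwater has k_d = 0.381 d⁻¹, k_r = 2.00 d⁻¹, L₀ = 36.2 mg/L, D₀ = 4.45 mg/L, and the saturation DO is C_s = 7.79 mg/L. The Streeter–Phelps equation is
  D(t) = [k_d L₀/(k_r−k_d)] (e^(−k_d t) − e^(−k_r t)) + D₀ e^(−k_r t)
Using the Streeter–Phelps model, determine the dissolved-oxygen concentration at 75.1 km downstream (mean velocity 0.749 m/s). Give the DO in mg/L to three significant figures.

Travel time t = x/v = 75.1 km / (0.749 m/s) = 75100 m / 0.749 m/s = 100300 s = 1.160 d.
k_d L₀/(k_r−k_d) = 0.381×36.2/(2.00−0.381) = 13.79/1.619 = 8.519 mg/L.
e^(−k_d t) = e^(−0.381×1.160) = 0.6427; e^(−k_r t) = e^(−2.00×1.160) = 0.09818.
D = 8.519 × (0.6427 − 0.09818) + 4.45 × 0.09818 = 4.638 + 0.4369 = 5.075 mg/L.
DO = C_s − D = 7.79 − 5.075 = 2.715 mg/L.

DO ≈ 2.71 mg/L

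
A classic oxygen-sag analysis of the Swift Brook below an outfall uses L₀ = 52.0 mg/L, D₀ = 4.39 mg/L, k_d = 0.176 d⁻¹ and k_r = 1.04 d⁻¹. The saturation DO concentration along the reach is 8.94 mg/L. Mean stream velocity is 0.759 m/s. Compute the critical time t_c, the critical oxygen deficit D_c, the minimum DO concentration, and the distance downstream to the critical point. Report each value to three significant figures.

With k_r/k_d = 5.909 and 1 − D₀(k_r−k_d)/(k_d L₀) = 0.5856,
t_c = ln(5.909 × 0.5856) / (1.04 − 0.176) = ln(3.460) / 0.8640 = 1.241/0.8640 = 1.437 d.
D_c = (k_d/k_r) L₀ e^(−k_d t_c) = (0.176/1.04) × 52.0 × e^(−0.176×1.437) = 0.1692 × 52.0 × 0.7766 = 6.834 mg/L.
Minimum DO = C_s − D_c = 8.94 − 6.834 = 2.106 mg/L.
x_c = v t_c = 0.759 m/s × 1.437 d × 86400 s/d = 94220 m ≈ 94.2 km.

t_c ≈ 1.44 d; D_c ≈ 6.83 mg/L; min DO ≈ 2.11 mg/L; x_c ≈ 94.2 km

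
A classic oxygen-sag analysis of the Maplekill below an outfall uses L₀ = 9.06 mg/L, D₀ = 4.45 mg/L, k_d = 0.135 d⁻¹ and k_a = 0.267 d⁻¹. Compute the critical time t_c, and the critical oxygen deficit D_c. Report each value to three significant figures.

t_c = [1/(k_a−k_d)] ln[(k_a/k_d)(1 − D₀(k_a−k_d)/(k_d L₀))]
= [1/(0.267−0.135)] ln[(0.267/0.135)(1 − 4.45×0.1320/(0.135×9.06))]
= (1/0.1320) ln[1.978 × 0.5197] = 7.576 × ln(1.028) = 7.576 × 0.02756 = 0.2088 d.
L(t_c) = L₀ e^(−k_d t_c) = 9.06 × 0.9722 = 8.808 mg/L, and at the critical point k_a D_c = k_d L, so D_c = (0.135/0.267) × 8.808 = 4.454 mg/L.

t_c ≈ 0.209 d; D_c ≈ 4.45 mg/L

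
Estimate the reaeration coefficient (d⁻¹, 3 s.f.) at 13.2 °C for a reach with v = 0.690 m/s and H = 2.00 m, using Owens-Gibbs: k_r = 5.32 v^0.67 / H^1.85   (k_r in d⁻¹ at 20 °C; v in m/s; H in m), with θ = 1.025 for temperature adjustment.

k_r(20) = 5.32 × 0.690^0.67 / 2.00^1.85 = 5.32 × 0.7799 / 3.605 = 1.151 d⁻¹.
k_r(13.2) = 1.151 × 1.025^(13.2−20) = 1.151 × 0.8454 = 0.9730 d⁻¹.

k_r ≈ 0.973 d⁻¹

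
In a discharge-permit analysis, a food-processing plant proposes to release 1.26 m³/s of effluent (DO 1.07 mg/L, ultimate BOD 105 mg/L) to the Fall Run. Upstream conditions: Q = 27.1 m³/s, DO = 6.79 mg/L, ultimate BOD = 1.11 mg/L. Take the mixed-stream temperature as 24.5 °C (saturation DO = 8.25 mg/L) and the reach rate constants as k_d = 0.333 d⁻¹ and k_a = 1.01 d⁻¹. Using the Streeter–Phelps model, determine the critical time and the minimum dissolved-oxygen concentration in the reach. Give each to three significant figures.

t_c ≈ 0.253 d; minimum DO ≈ 6.51 mg/L

Mixed DO = (27.1×6.79 + 1.26×1.07)/(27.1+1.26) = 185.4/28.36 = 6.536 mg/L.
Mixed L₀ = (27.1×1.11 + 1.26×105)/(28.36) = 162.4/28.36 = 5.726 mg/L.
Initial deficit D₀ = C_s − DO₀ = 8.25 − 6.536 = 1.714 mg/L.
t_c = (1/0.6770) ln[(1.01/0.333)(1 − 1.714×0.6770/(0.333×5.726))] = 1.477 × ln(1.187) = 0.2532 d.
D_c = (0.333/1.01) × 5.726 × e^(−0.333×0.2532) = 0.3297 × 5.726 × 0.9191 = 1.735 mg/L.
Minimum DO = 8.25 − 1.735 = 6.515 mg/L.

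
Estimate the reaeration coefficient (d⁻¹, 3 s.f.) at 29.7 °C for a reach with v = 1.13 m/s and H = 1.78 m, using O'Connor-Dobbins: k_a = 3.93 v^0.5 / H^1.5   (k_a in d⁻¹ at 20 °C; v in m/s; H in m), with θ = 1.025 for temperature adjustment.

k_a(20) = 3.93 × 1.13^0.5 / 1.78^1.5 = 3.93 × 1.063 / 2.375 = 1.759 d⁻¹.
k_a(29.7) = 1.759 × 1.025^(29.7−20) = 1.759 × 1.271 = 2.235 d⁻¹.

k_a ≈ 2.24 d⁻¹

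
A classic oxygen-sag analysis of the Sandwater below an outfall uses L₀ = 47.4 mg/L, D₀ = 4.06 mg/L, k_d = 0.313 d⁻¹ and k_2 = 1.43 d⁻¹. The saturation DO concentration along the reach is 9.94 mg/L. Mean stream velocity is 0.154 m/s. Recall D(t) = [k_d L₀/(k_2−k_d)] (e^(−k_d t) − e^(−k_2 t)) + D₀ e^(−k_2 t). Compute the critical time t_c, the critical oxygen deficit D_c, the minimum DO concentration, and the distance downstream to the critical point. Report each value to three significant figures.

t_c = [1/(k_2−k_d)] ln[(k_2/k_d)(1 − D₀(k_2−k_d)/(k_d L₀))]
= [1/(1.43−0.313)] ln[(1.43/0.313)(1 − 4.06×1.117/(0.313×47.4))]
= (1/1.117) ln[4.569 × 0.6943] = 0.8953 × ln(3.172) = 0.8953 × 1.154 = 1.033 d.
D_c = (k_d/k_2) L₀ e^(−k_d t_c) = (0.313/1.43) × 47.4 × e^(−0.313×1.033) = 0.2189 × 47.4 × 0.7236 = 7.508 mg/L.
Minimum DO = C_s − D_c = 9.94 − 7.508 = 2.432 mg/L.
x_c = v t_c = 0.154 m/s × 1.033 d × 86400 s/d = 13750 m ≈ 13.8 km.

t_c ≈ 1.03 d; D_c ≈ 7.51 mg/L; min DO ≈ 2.43 mg/L; x_c ≈ 13.8 km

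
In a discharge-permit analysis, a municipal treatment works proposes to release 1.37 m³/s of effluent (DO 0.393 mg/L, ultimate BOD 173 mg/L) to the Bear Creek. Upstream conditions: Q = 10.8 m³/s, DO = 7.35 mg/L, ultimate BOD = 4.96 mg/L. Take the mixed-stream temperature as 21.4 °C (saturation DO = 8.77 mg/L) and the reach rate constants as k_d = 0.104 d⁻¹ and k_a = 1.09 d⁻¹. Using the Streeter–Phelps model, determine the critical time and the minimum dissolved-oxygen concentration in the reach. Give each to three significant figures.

t_c ≈ 0.275 d; minimum DO ≈ 6.56 mg/L

Mixed DO = (10.8×7.35 + 1.37×0.393)/(10.8+1.37) = 79.92/12.17 = 6.567 mg/L.
Mixed L₀ = (10.8×4.96 + 1.37×173)/(12.17) = 290.6/12.17 = 23.88 mg/L.
Initial deficit D₀ = C_s − DO₀ = 8.77 − 6.567 = 2.203 mg/L.
t_c = (1/0.9860) ln[(1.09/0.104)(1 − 2.203×0.9860/(0.104×23.88))] = 1.014 × ln(1.312) = 0.2754 d.
D_c = (0.104/1.09) × 23.88 × e^(−0.104×0.2754) = 0.09541 × 23.88 × 0.9718 = 2.214 mg/L.
Minimum DO = 8.77 − 2.214 = 6.556 mg/L.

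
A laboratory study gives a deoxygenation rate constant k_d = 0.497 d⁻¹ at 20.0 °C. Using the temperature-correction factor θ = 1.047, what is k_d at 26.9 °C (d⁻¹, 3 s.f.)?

k_d ≈ 0.682 d⁻¹

k_d(T₂) = k_d(T₁) · θ^(T₂−T₁) = 0.497 × 1.047^(26.9−20.0)
= 0.497 × 1.047^6.90 = 0.497 × 1.373 = 0.6823 d⁻¹.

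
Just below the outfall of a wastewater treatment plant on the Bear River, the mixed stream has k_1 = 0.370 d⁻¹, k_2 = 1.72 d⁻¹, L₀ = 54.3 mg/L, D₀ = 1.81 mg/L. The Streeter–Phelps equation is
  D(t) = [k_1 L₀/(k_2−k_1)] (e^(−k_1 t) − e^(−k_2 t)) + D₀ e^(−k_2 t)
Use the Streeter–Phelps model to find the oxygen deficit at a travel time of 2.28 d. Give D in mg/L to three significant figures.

D ≈ 6.14 mg/L

k_1 L₀/(k_2−k_1) = 0.370×54.3/(1.72−0.370) = 20.09/1.350 = 14.88 mg/L.
e^(−k_1 t) = e^(−0.370×2.280) = 0.4302; e^(−k_2 t) = e^(−1.72×2.280) = 0.01981.
D = 14.88 × (0.4302 − 0.01981) + 1.81 × 0.01981 = 6.107 + 0.03585 = 6.143 mg/L.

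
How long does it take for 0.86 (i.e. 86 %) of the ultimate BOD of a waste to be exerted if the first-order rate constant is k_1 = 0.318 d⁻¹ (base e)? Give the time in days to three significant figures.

y/L₀ = 1 − e^(−k_1 t) = 0.86 ⇒ e^(−k_1 t) = 0.140
t = −ln(0.140) / 0.318 = 1.966 / 0.318 = 6.183 d.

t ≈ 6.18 d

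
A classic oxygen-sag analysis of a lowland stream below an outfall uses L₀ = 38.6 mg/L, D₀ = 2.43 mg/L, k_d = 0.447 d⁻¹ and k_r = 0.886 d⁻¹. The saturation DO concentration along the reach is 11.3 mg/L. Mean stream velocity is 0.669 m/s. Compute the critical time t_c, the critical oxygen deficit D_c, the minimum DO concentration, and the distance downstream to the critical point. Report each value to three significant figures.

At the critical point dD/dt = 0, so k_d L₀ e^(−k_d t) = k_r D. Substituting D(t) from the Streeter–Phelps equation and solving for t gives
t_c = ln[(k_r/k_d)(1 − D₀(k_r−k_d)/(k_d L₀))] / (k_r−k_d).
Here k_r−k_d = 0.4390 d⁻¹ and 1 − D₀(k_r−k_d)/(k_d L₀) = 1 − 2.43×0.4390/(0.447×38.6) = 0.9382, so
t_c = ln(1.982 × 0.9382) / 0.4390 = 0.6203 / 0.4390 = 1.413 d.
L(t_c) = L₀ e^(−k_d t_c) = 38.6 × 0.5317 = 20.52 mg/L, and at the critical point k_r D_c = k_d L, so D_c = (0.447/0.886) × 20.52 = 10.35 mg/L.
Minimum DO = C_s − D_c = 11.3 − 10.35 = 0.9452 mg/L.
x_c = v t_c = 0.669 m/s × 1.413 d × 86400 s/d = 81680 m ≈ 81.7 km.

t_c ≈ 1.41 d; D_c ≈ 10.4 mg/L; min DO ≈ 0.945 mg/L; x_c ≈ 81.7 km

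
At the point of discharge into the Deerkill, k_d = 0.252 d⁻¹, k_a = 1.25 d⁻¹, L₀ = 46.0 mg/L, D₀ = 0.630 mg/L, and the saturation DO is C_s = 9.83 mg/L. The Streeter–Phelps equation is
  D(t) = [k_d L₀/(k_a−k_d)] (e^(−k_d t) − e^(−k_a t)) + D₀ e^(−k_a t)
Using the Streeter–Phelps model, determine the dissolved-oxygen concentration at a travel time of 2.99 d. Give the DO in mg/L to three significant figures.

DO ≈ 4.62 mg/L

k_d L₀/(k_a−k_d) = 0.252×46.0/(1.25−0.252) = 11.59/0.9980 = 11.62 mg/L.
e^(−k_d t) = e^(−0.252×2.990) = 0.4707; e^(−k_a t) = e^(−1.25×2.990) = 0.02381.
D = 11.62 × (0.4707 − 0.02381) + 0.630 × 0.02381 = 5.191 + 0.01500 = 5.206 mg/L.
DO = C_s − D = 9.83 − 5.206 = 4.624 mg/L.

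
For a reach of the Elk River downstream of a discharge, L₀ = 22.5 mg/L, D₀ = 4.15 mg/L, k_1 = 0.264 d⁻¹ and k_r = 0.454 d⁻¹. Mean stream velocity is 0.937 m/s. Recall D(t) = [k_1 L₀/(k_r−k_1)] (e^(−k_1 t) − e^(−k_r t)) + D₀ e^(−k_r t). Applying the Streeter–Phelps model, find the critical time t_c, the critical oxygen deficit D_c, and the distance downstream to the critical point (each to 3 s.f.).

t_c ≈ 2.10 d; D_c ≈ 7.51 mg/L; x_c ≈ 170 km

At the critical point dD/dt = 0, so k_1 L₀ e^(−k_1 t) = k_r D. Substituting D(t) from the Streeter–Phelps equation and solving for t gives
t_c = ln[(k_r/k_1)(1 − D₀(k_r−k_1)/(k_1 L₀))] / (k_r−k_1).
Here k_r−k_1 = 0.1900 d⁻¹ and 1 − D₀(k_r−k_1)/(k_1 L₀) = 1 − 4.15×0.1900/(0.264×22.5) = 0.8673, so
t_c = ln(1.720 × 0.8673) / 0.1900 = 0.3997 / 0.1900 = 2.104 d.
L(t_c) = L₀ e^(−k_1 t_c) = 22.5 × 0.5738 = 12.91 mg/L, and at the critical point k_r D_c = k_1 L, so D_c = (0.264/0.454) × 12.91 = 7.508 mg/L.
x_c = v t_c = 0.937 m/s × 2.104 d × 86400 s/d = 170300 m ≈ 170 km.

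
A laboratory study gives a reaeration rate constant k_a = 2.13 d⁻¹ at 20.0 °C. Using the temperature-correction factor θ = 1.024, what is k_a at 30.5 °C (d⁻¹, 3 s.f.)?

k_a ≈ 2.73 d⁻¹

k_a(T₂) = k_a(T₁) · θ^(T₂−T₁) = 2.13 × 1.024^(30.5−20.0)
= 2.13 × 1.024^10.5 = 2.13 × 1.283 = 2.732 d⁻¹.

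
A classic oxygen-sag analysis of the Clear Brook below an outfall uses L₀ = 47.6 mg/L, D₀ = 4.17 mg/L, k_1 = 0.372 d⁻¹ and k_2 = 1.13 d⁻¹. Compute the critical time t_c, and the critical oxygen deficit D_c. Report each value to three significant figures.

At the critical point dD/dt = 0, so k_1 L₀ e^(−k_1 t) = k_2 D. Substituting D(t) from the Streeter–Phelps equation and solving for t gives
t_c = ln[(k_2/k_1)(1 − D₀(k_2−k_1)/(k_1 L₀))] / (k_2−k_1).
Here k_2−k_1 = 0.7580 d⁻¹ and 1 − D₀(k_2−k_1)/(k_1 L₀) = 1 − 4.17×0.7580/(0.372×47.6) = 0.8215, so
t_c = ln(3.038 × 0.8215) / 0.7580 = 0.9144 / 0.7580 = 1.206 d.
L(t_c) = L₀ e^(−k_1 t_c) = 47.6 × 0.6384 = 30.39 mg/L, and at the critical point k_2 D_c = k_1 L, so D_c = (0.372/1.13) × 30.39 = 10.00 mg/L.

t_c ≈ 1.21 d; D_c ≈ 10.0 mg/L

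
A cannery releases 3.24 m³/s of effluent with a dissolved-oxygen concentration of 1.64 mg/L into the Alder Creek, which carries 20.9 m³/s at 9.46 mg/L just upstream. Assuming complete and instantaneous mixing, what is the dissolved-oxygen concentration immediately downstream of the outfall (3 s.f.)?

8.41 mg/L

Flow-weighted mixing: C = (Q_r C_r + Q_w C_w)/(Q_r + Q_w)
= (20.9×9.46 + 3.24×1.64)/(20.9 + 3.24) = 203.0/24.14 = 8.410 mg/L.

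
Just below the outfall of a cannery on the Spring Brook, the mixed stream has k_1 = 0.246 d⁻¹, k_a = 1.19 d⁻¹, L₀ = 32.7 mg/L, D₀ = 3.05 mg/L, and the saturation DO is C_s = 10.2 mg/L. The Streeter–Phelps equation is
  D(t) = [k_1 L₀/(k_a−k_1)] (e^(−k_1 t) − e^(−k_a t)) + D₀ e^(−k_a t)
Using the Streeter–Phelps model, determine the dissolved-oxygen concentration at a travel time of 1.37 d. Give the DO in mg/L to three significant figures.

k_1 L₀/(k_a−k_1) = 0.246×32.7/(1.19−0.246) = 8.044/0.9440 = 8.521 mg/L.
e^(−k_1 t) = e^(−0.246×1.370) = 0.7139; e^(−k_a t) = e^(−1.19×1.370) = 0.1959.
D = 8.521 × (0.7139 − 0.1959) + 3.05 × 0.1959 = 4.414 + 0.5974 = 5.012 mg/L.
DO = C_s − D = 10.2 − 5.012 = 5.188 mg/L.

DO ≈ 5.19 mg/L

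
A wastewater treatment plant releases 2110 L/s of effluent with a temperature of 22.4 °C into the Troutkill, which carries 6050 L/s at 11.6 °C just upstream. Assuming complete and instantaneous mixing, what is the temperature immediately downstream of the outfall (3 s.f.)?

14.4 °C

Flow-weighted mixing: C = (Q_r C_r + Q_w C_w)/(Q_r + Q_w)
= (6050×11.6 + 2110×22.4)/(6050 + 2110) = 117400/8160 = 14.39 °C.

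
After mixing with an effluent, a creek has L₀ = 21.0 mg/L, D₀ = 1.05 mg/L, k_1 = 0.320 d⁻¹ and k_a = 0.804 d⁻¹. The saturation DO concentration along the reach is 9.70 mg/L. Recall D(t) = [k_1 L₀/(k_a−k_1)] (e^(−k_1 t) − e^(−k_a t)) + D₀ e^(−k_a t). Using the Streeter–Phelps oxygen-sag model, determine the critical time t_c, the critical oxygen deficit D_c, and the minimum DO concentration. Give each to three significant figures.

With k_a/k_1 = 2.513 and 1 − D₀(k_a−k_1)/(k_1 L₀) = 0.9244,
t_c = ln(2.513 × 0.9244) / (0.804 − 0.320) = ln(2.322) / 0.4840 = 0.8426/0.4840 = 1.741 d.
L(t_c) = L₀ e^(−k_1 t_c) = 21.0 × 0.5729 = 12.03 mg/L, and at the critical point k_a D_c = k_1 L, so D_c = (0.320/0.804) × 12.03 = 4.788 mg/L.
Minimum DO = C_s − D_c = 9.70 − 4.788 = 4.912 mg/L.

t_c ≈ 1.74 d; D_c ≈ 4.79 mg/L; min DO ≈ 4.91 mg/L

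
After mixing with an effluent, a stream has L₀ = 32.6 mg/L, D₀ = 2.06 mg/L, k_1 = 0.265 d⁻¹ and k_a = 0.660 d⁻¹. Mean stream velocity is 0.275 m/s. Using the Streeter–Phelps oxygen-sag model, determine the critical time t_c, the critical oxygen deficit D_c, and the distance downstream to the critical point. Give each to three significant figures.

With k_a/k_1 = 2.491 and 1 − D₀(k_a−k_1)/(k_1 L₀) = 0.9058,
t_c = ln(2.491 × 0.9058) / (0.660 − 0.265) = ln(2.256) / 0.3950 = 0.8136/0.3950 = 2.060 d.
L(t_c) = L₀ e^(−k_1 t_c) = 32.6 × 0.5794 = 18.89 mg/L, and at the critical point k_a D_c = k_1 L, so D_c = (0.265/0.660) × 18.89 = 7.584 mg/L.
x_c = v t_c = 0.275 m/s × 2.060 d × 86400 s/d = 48940 m ≈ 48.9 km.

t_c ≈ 2.06 d; D_c ≈ 7.58 mg/L; x_c ≈ 48.9 km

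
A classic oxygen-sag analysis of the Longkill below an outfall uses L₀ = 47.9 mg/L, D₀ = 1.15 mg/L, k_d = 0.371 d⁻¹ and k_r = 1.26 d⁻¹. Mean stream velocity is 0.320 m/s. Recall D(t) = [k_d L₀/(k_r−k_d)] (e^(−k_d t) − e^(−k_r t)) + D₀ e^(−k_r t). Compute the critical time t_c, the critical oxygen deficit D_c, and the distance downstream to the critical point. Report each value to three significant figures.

With k_r/k_d = 3.396 and 1 − D₀(k_r−k_d)/(k_d L₀) = 0.9425,
t_c = ln(3.396 × 0.9425) / (1.26 − 0.371) = ln(3.201) / 0.8890 = 1.163/0.8890 = 1.309 d.
D_c = (k_d/k_r) L₀ e^(−k_d t_c) = (0.371/1.26) × 47.9 × e^(−0.371×1.309) = 0.2944 × 47.9 × 0.6154 = 8.679 mg/L.
x_c = v t_c = 0.320 m/s × 1.309 d × 86400 s/d = 36180 m ≈ 36.2 km.

t_c ≈ 1.31 d; D_c ≈ 8.68 mg/L; x_c ≈ 36.2 km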